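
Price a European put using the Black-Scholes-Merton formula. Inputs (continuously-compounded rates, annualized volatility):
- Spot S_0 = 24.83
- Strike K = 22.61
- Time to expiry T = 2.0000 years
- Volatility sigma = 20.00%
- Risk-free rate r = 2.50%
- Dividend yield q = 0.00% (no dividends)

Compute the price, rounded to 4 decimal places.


Answer: Price = 1.2704

Derivation:
d1 = (ln(S/K) + (r - q + 0.5*sigma^2) * T) / (sigma * sqrt(T)) = 0.64933726
d2 = d1 - sigma * sqrt(T) = 0.36649455
exp(-rT) = 0.95122942; exp(-qT) = 1.00000000
P = K * exp(-rT) * N(-d2) - S_0 * exp(-qT) * N(-d1)
N(-d1) = 0.25806020; N(-d2) = 0.35699804
P = 22.6100 * 0.95122942 * 0.35699804 - 24.8300 * 1.00000000 * 0.25806020 = 1.2704


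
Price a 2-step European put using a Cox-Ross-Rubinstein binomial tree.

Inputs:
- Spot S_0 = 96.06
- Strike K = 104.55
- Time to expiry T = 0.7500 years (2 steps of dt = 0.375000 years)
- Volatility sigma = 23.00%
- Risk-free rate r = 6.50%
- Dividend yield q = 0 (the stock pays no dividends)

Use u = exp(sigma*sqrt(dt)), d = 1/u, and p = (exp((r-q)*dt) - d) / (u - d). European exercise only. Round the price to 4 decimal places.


Answer: Price = V(0,0) = 10.1256

Derivation:
dt = T/N = 0.375000
u = exp(sigma*sqrt(dt)) = 1.151247; d = 1/u = 0.868623
p = (exp((r-q)*dt) - d) / (u - d) = 0.552152
Discount per step: exp(-r*dt) = 0.975920
Stock lattice S(k, i) with i counting down-moves:
  k=0: S(0,0) = 96.0600
  k=1: S(1,0) = 110.5888; S(1,1) = 83.4400
  k=2: S(2,0) = 127.3150; S(2,1) = 96.0600; S(2,2) = 72.4779
Terminal payoffs V(N, i) = max(K - S_T, 0):
  V(2,0) = 0.000000; V(2,1) = 8.490000; V(2,2) = 32.072101
Backward induction: V(k, i) = exp(-r*dt) * [p * V(k+1, i) + (1-p) * V(k+1, i+1)].
  V(1,0) = exp(-r*dt) * [p*0.000000 + (1-p)*8.490000] = 3.710672
  V(1,1) = exp(-r*dt) * [p*8.490000 + (1-p)*32.072101] = 18.592441
  V(0,0) = exp(-r*dt) * [p*3.710672 + (1-p)*18.592441] = 10.125601


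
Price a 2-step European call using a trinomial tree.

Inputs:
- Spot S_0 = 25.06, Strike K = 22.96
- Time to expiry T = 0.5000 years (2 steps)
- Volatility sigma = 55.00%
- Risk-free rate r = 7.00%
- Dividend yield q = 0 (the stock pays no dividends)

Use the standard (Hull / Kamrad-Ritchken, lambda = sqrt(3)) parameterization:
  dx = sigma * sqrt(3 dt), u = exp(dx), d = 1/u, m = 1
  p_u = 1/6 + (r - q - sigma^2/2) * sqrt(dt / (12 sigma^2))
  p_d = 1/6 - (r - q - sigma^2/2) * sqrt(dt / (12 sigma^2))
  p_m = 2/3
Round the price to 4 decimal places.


dt = T/N = 0.250000; dx = sigma*sqrt(3*dt) = 0.476314
u = exp(dx) = 1.610128; d = 1/u = 0.621068
p_u = 0.145344, p_m = 0.666667, p_d = 0.187989
Discount per step: exp(-r*dt) = 0.982652
Stock lattice S(k, j) with j the centered position index:
  k=0: S(0,+0) = 25.0600
  k=1: S(1,-1) = 15.5640; S(1,+0) = 25.0600; S(1,+1) = 40.3498
  k=2: S(2,-2) = 9.6663; S(2,-1) = 15.5640; S(2,+0) = 25.0600; S(2,+1) = 40.3498; S(2,+2) = 64.9684
Terminal payoffs V(N, j) = max(S_T - K, 0):
  V(2,-2) = 0.000000; V(2,-1) = 0.000000; V(2,+0) = 2.100000; V(2,+1) = 17.389820; V(2,+2) = 42.008393
Backward induction: V(k, j) = exp(-r*dt) * [p_u * V(k+1, j+1) + p_m * V(k+1, j) + p_d * V(k+1, j-1)]
  V(1,-1) = exp(-r*dt) * [p_u*2.100000 + p_m*0.000000 + p_d*0.000000] = 0.299928
  V(1,+0) = exp(-r*dt) * [p_u*17.389820 + p_m*2.100000 + p_d*0.000000] = 3.859374
  V(1,+1) = exp(-r*dt) * [p_u*42.008393 + p_m*17.389820 + p_d*2.100000] = 17.779777
  V(0,+0) = exp(-r*dt) * [p_u*17.779777 + p_m*3.859374 + p_d*0.299928] = 5.123042

Answer: Price = V(0,0) = 5.1230


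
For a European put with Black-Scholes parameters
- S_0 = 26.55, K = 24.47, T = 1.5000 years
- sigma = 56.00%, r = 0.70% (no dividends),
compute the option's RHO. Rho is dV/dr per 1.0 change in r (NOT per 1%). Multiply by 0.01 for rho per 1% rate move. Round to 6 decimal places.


d1 = 0.4771866572; d2 = -0.2086704708
phi(d1) = 0.3560115567; exp(-qT) = 1.0000000000; exp(-rT) = 0.9895549326
N(-d2) = 0.5826472532
Rho = -K*T*exp(-rT)*N(-d2) = -24.4700 * 1.5000 * 0.9895549326 * 0.5826472532 = -21.162689

Answer: Rho = -21.162689


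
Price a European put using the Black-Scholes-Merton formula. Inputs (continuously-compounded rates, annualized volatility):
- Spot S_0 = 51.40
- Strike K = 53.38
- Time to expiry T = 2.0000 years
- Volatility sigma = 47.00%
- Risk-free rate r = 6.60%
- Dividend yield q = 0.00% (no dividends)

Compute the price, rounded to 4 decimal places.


d1 = (ln(S/K) + (r - q + 0.5*sigma^2) * T) / (sigma * sqrt(T)) = 0.47406549
d2 = d1 - sigma * sqrt(T) = -0.19061488
exp(-rT) = 0.87634100; exp(-qT) = 1.00000000
P = K * exp(-rT) * N(-d2) - S_0 * exp(-qT) * N(-d1)
N(-d1) = 0.31772660; N(-d2) = 0.57558634
P = 53.3800 * 0.87634100 * 0.57558634 - 51.4000 * 1.00000000 * 0.31772660 = 10.5943

Answer: Price = 10.5943


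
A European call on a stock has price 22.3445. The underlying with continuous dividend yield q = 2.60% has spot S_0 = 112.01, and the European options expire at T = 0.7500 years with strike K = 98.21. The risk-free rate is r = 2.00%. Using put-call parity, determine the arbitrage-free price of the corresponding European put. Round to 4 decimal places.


Answer: Put price = 9.2454

Derivation:
Put-call parity: C - P = S_0 * exp(-qT) - K * exp(-rT).
S_0 * exp(-qT) = 112.0100 * 0.98068890 = 109.84696315
K * exp(-rT) = 98.2100 * 0.98511194 = 96.74784359
P = C - S*exp(-qT) + K*exp(-rT)
P = 22.3445 - 109.84696315 + 96.74784359 = 9.2454


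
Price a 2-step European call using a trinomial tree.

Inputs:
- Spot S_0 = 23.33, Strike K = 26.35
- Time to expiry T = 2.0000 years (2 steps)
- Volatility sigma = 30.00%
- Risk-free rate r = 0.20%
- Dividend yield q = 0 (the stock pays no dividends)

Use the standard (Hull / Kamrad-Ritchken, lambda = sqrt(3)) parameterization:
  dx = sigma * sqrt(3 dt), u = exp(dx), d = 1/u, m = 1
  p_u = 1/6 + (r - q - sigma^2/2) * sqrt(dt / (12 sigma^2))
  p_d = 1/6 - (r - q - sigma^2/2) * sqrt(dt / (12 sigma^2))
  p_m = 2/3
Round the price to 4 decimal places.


dt = T/N = 1.000000; dx = sigma*sqrt(3*dt) = 0.519615
u = exp(dx) = 1.681381; d = 1/u = 0.594749
p_u = 0.125290, p_m = 0.666667, p_d = 0.208043
Discount per step: exp(-r*dt) = 0.998002
Stock lattice S(k, j) with j the centered position index:
  k=0: S(0,+0) = 23.3300
  k=1: S(1,-1) = 13.8755; S(1,+0) = 23.3300; S(1,+1) = 39.2266
  k=2: S(2,-2) = 8.2524; S(2,-1) = 13.8755; S(2,+0) = 23.3300; S(2,+1) = 39.2266; S(2,+2) = 65.9549
Terminal payoffs V(N, j) = max(S_T - K, 0):
  V(2,-2) = 0.000000; V(2,-1) = 0.000000; V(2,+0) = 0.000000; V(2,+1) = 12.876609; V(2,+2) = 39.604860
Backward induction: V(k, j) = exp(-r*dt) * [p_u * V(k+1, j+1) + p_m * V(k+1, j) + p_d * V(k+1, j-1)]
  V(1,-1) = exp(-r*dt) * [p_u*0.000000 + p_m*0.000000 + p_d*0.000000] = 0.000000
  V(1,+0) = exp(-r*dt) * [p_u*12.876609 + p_m*0.000000 + p_d*0.000000] = 1.610086
  V(1,+1) = exp(-r*dt) * [p_u*39.604860 + p_m*12.876609 + p_d*0.000000] = 13.519429
  V(0,+0) = exp(-r*dt) * [p_u*13.519429 + p_m*1.610086 + p_d*0.000000] = 2.761709

Answer: Price = V(0,0) = 2.7617


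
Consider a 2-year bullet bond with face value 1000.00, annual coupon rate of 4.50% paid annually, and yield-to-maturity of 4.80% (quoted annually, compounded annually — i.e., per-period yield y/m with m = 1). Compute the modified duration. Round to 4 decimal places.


Answer: Modified duration = 1.8672

Derivation:
Coupon per period c = face * coupon_rate / m = 45.000000
Periods per year m = 1; per-period yield y/m = 0.048000
Number of cashflows N = 2
Cashflows (t years, CF_t, discount factor 1/(1+y/m)^(m*t), PV):
  t = 1.0000: CF_t = 45.000000, DF = 0.954198, PV = 42.938931
  t = 2.0000: CF_t = 1045.000000, DF = 0.910495, PV = 951.466989
Price P = sum_t PV_t = 994.405920
First compute Macaulay numerator sum_t t * PV_t:
  t * PV_t at t = 1.0000: 42.938931
  t * PV_t at t = 2.0000: 1902.933978
Macaulay duration D = 1945.872910 / 994.405920 = 1.956820
Modified duration = D / (1 + y/m) = 1.956820 / (1 + 0.048000) = 1.867194


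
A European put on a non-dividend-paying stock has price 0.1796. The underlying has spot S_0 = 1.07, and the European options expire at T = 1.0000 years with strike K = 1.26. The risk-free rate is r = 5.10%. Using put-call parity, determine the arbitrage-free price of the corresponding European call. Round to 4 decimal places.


Answer: Call price = 0.0522

Derivation:
Put-call parity: C - P = S_0 * exp(-qT) - K * exp(-rT).
S_0 * exp(-qT) = 1.0700 * 1.00000000 = 1.07000000
K * exp(-rT) = 1.2600 * 0.95027867 = 1.19735112
C = P + S*exp(-qT) - K*exp(-rT)
C = 0.1796 + 1.07000000 - 1.19735112 = 0.0522


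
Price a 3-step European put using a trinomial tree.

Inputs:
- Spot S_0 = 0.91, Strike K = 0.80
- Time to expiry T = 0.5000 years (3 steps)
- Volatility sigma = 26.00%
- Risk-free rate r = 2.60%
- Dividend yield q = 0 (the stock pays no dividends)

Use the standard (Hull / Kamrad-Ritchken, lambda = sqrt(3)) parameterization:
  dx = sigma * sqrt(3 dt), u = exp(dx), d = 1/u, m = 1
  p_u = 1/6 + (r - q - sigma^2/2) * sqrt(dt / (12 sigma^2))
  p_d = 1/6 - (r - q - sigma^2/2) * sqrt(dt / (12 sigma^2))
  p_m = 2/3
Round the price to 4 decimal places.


Answer: Price = V(0,0) = 0.0213

Derivation:
dt = T/N = 0.166667; dx = sigma*sqrt(3*dt) = 0.183848
u = exp(dx) = 1.201833; d = 1/u = 0.832062
p_u = 0.163131, p_m = 0.666667, p_d = 0.170202
Discount per step: exp(-r*dt) = 0.995676
Stock lattice S(k, j) with j the centered position index:
  k=0: S(0,+0) = 0.9100
  k=1: S(1,-1) = 0.7572; S(1,+0) = 0.9100; S(1,+1) = 1.0937
  k=2: S(2,-2) = 0.6300; S(2,-1) = 0.7572; S(2,+0) = 0.9100; S(2,+1) = 1.0937; S(2,+2) = 1.3144
  k=3: S(3,-3) = 0.5242; S(3,-2) = 0.6300; S(3,-1) = 0.7572; S(3,+0) = 0.9100; S(3,+1) = 1.0937; S(3,+2) = 1.3144; S(3,+3) = 1.5797
Terminal payoffs V(N, j) = max(K - S_T, 0):
  V(3,-3) = 0.275785; V(3,-2) = 0.169982; V(3,-1) = 0.042823; V(3,+0) = 0.000000; V(3,+1) = 0.000000; V(3,+2) = 0.000000; V(3,+3) = 0.000000
Backward induction: V(k, j) = exp(-r*dt) * [p_u * V(k+1, j+1) + p_m * V(k+1, j) + p_d * V(k+1, j-1)]
  V(2,-2) = exp(-r*dt) * [p_u*0.042823 + p_m*0.169982 + p_d*0.275785] = 0.166523
  V(2,-1) = exp(-r*dt) * [p_u*0.000000 + p_m*0.042823 + p_d*0.169982] = 0.057231
  V(2,+0) = exp(-r*dt) * [p_u*0.000000 + p_m*0.000000 + p_d*0.042823] = 0.007257
  V(2,+1) = exp(-r*dt) * [p_u*0.000000 + p_m*0.000000 + p_d*0.000000] = 0.000000
  V(2,+2) = exp(-r*dt) * [p_u*0.000000 + p_m*0.000000 + p_d*0.000000] = 0.000000
  V(1,-1) = exp(-r*dt) * [p_u*0.007257 + p_m*0.057231 + p_d*0.166523] = 0.067388
  V(1,+0) = exp(-r*dt) * [p_u*0.000000 + p_m*0.007257 + p_d*0.057231] = 0.014516
  V(1,+1) = exp(-r*dt) * [p_u*0.000000 + p_m*0.000000 + p_d*0.007257] = 0.001230
  V(0,+0) = exp(-r*dt) * [p_u*0.001230 + p_m*0.014516 + p_d*0.067388] = 0.021255


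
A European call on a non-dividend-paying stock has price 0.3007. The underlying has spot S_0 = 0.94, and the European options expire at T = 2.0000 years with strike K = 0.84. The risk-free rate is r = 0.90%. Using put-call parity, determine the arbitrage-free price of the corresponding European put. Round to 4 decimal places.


Answer: Put price = 0.1857

Derivation:
Put-call parity: C - P = S_0 * exp(-qT) - K * exp(-rT).
S_0 * exp(-qT) = 0.9400 * 1.00000000 = 0.94000000
K * exp(-rT) = 0.8400 * 0.98216103 = 0.82501527
P = C - S*exp(-qT) + K*exp(-rT)
P = 0.3007 - 0.94000000 + 0.82501527 = 0.1857


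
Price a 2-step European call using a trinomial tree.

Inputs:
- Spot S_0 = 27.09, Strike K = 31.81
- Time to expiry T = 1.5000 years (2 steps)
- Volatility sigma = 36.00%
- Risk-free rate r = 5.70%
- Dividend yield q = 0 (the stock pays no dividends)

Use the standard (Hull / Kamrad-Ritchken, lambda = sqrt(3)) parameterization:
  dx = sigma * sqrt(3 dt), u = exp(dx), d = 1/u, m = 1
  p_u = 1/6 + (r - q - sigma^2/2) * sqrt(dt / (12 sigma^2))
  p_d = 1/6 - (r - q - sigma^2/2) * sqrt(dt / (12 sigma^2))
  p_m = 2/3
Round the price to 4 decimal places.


dt = T/N = 0.750000; dx = sigma*sqrt(3*dt) = 0.540000
u = exp(dx) = 1.716007; d = 1/u = 0.582748
p_u = 0.161250, p_m = 0.666667, p_d = 0.172083
Discount per step: exp(-r*dt) = 0.958151
Stock lattice S(k, j) with j the centered position index:
  k=0: S(0,+0) = 27.0900
  k=1: S(1,-1) = 15.7867; S(1,+0) = 27.0900; S(1,+1) = 46.4866
  k=2: S(2,-2) = 9.1996; S(2,-1) = 15.7867; S(2,+0) = 27.0900; S(2,+1) = 46.4866; S(2,+2) = 79.7714
Terminal payoffs V(N, j) = max(S_T - K, 0):
  V(2,-2) = 0.000000; V(2,-1) = 0.000000; V(2,+0) = 0.000000; V(2,+1) = 14.676626; V(2,+2) = 47.961369
Backward induction: V(k, j) = exp(-r*dt) * [p_u * V(k+1, j+1) + p_m * V(k+1, j) + p_d * V(k+1, j-1)]
  V(1,-1) = exp(-r*dt) * [p_u*0.000000 + p_m*0.000000 + p_d*0.000000] = 0.000000
  V(1,+0) = exp(-r*dt) * [p_u*14.676626 + p_m*0.000000 + p_d*0.000000] = 2.267566
  V(1,+1) = exp(-r*dt) * [p_u*47.961369 + p_m*14.676626 + p_d*0.000000] = 16.785068
  V(0,+0) = exp(-r*dt) * [p_u*16.785068 + p_m*2.267566 + p_d*0.000000] = 4.041770

Answer: Price = V(0,0) = 4.0418


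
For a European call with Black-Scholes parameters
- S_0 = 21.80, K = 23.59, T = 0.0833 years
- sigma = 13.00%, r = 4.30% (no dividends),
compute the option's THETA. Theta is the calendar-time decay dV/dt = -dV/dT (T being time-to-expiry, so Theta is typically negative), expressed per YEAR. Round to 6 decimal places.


d1 = -1.9889823858; d2 = -2.0265026470
phi(d1) = 0.0551905245; exp(-qT) = 1.0000000000; exp(-rT) = 0.9964245074
Theta = -S*exp(-qT)*phi(d1)*sigma/(2*sqrt(T)) - r*K*exp(-rT)*N(d2) + q*S*exp(-qT)*N(d1)
N(d1) = 0.0233515736; N(d2) = 0.0213566509; sqrt(T) = 0.2886173938
Term 1 = -21.8000 * 1.0000000000 * 0.0551905245 * 0.1300 / (2 * 0.2886173938) = -0.2709641723
Term 2 = -0.0430 * 23.5900 * 0.9964245074 * 0.0213566509 = -0.0215860881
Term 3 = 0 (no dividend yield, q = 0)
Theta = -0.2709641723 + (-0.0215860881) + (0.0000000000) = -0.292550

Answer: Theta = -0.292550


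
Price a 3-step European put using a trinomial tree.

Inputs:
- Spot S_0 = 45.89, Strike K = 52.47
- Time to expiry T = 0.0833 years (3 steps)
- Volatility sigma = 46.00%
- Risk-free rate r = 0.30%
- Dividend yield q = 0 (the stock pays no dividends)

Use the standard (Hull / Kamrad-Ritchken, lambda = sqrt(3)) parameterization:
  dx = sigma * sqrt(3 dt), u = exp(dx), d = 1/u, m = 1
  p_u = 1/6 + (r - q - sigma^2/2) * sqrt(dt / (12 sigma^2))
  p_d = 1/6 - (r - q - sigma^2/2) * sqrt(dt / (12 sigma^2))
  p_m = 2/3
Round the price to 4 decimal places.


Answer: Price = V(0,0) = 6.9861

Derivation:
dt = T/N = 0.027767; dx = sigma*sqrt(3*dt) = 0.132764
u = exp(dx) = 1.141980; d = 1/u = 0.875672
p_u = 0.155917, p_m = 0.666667, p_d = 0.177417
Discount per step: exp(-r*dt) = 0.999917
Stock lattice S(k, j) with j the centered position index:
  k=0: S(0,+0) = 45.8900
  k=1: S(1,-1) = 40.1846; S(1,+0) = 45.8900; S(1,+1) = 52.4055
  k=2: S(2,-2) = 35.1885; S(2,-1) = 40.1846; S(2,+0) = 45.8900; S(2,+1) = 52.4055; S(2,+2) = 59.8460
  k=3: S(3,-3) = 30.8136; S(3,-2) = 35.1885; S(3,-1) = 40.1846; S(3,+0) = 45.8900; S(3,+1) = 52.4055; S(3,+2) = 59.8460; S(3,+3) = 68.3430
Terminal payoffs V(N, j) = max(K - S_T, 0):
  V(3,-3) = 21.656429; V(3,-2) = 17.281503; V(3,-1) = 12.285425; V(3,+0) = 6.580000; V(3,+1) = 0.064517; V(3,+2) = 0.000000; V(3,+3) = 0.000000
Backward induction: V(k, j) = exp(-r*dt) * [p_u * V(k+1, j+1) + p_m * V(k+1, j) + p_d * V(k+1, j-1)]
  V(2,-2) = exp(-r*dt) * [p_u*12.285425 + p_m*17.281503 + p_d*21.656429] = 17.277276
  V(2,-1) = exp(-r*dt) * [p_u*6.580000 + p_m*12.285425 + p_d*17.281503] = 12.281218
  V(2,+0) = exp(-r*dt) * [p_u*0.064517 + p_m*6.580000 + p_d*12.285425] = 6.575817
  V(2,+1) = exp(-r*dt) * [p_u*0.000000 + p_m*0.064517 + p_d*6.580000] = 1.210312
  V(2,+2) = exp(-r*dt) * [p_u*0.000000 + p_m*0.000000 + p_d*0.064517] = 0.011445
  V(1,-1) = exp(-r*dt) * [p_u*6.575817 + p_m*12.281218 + p_d*17.277276] = 12.277012
  V(1,+0) = exp(-r*dt) * [p_u*1.210312 + p_m*6.575817 + p_d*12.281218] = 6.750915
  V(1,+1) = exp(-r*dt) * [p_u*0.011445 + p_m*1.210312 + p_d*6.575817] = 1.975154
  V(0,+0) = exp(-r*dt) * [p_u*1.975154 + p_m*6.750915 + p_d*12.277012] = 6.986134


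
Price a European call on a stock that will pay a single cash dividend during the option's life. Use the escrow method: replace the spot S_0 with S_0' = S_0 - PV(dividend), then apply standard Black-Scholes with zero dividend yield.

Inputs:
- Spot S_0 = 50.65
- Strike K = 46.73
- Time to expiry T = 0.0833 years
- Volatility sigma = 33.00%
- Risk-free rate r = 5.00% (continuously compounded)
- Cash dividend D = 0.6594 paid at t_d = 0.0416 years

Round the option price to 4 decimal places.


PV(D) = D * exp(-r * t_d) = 0.6594 * 0.99792216 = 0.65802987
S_0' = S_0 - PV(D) = 50.6500 - 0.65802987 = 49.99197013
d1 = (ln(S_0'/K) + (r + sigma^2/2)*T) / (sigma*sqrt(T)) = 0.79980819
d2 = d1 - sigma*sqrt(T) = 0.70456445
exp(-rT) = 0.99584366
N(d1) = 0.78808903; N(d2) = 0.75945934
C = S_0' * N(d1) - K * exp(-rT) * N(d2) = 49.99197013 * 0.78808903 - 46.7300 * 0.99584366 * 0.75945934 = 4.0561

Answer: Price = 4.0561


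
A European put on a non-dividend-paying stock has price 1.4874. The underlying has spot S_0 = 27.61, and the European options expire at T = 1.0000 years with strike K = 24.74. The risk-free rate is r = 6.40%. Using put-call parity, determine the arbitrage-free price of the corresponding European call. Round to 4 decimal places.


Put-call parity: C - P = S_0 * exp(-qT) - K * exp(-rT).
S_0 * exp(-qT) = 27.6100 * 1.00000000 = 27.61000000
K * exp(-rT) = 24.7400 * 0.93800500 = 23.20624369
C = P + S*exp(-qT) - K*exp(-rT)
C = 1.4874 + 27.61000000 - 23.20624369 = 5.8912

Answer: Call price = 5.8912


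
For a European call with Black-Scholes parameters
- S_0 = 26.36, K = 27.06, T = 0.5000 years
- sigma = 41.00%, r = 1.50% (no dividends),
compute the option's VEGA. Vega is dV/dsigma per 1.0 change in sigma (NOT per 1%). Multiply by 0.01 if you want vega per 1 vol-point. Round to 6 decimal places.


Answer: Vega = 7.412009

Derivation:
d1 = 0.0804242105; d2 = -0.2094895698
phi(d1) = 0.3976541744; exp(-qT) = 1.0000000000; exp(-rT) = 0.9925280548
Vega = S * exp(-qT) * phi(d1) * sqrt(T) = 26.3600 * 1.0000000000 * 0.3976541744 * 0.7071067812 = 7.412009


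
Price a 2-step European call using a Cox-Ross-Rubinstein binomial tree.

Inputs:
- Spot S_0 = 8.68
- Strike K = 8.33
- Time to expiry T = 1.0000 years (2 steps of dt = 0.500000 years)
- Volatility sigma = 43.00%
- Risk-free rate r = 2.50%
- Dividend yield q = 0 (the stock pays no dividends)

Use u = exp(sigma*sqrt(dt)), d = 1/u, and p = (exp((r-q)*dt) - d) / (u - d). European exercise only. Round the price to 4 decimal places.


Answer: Price = V(0,0) = 1.6389

Derivation:
dt = T/N = 0.500000
u = exp(sigma*sqrt(dt)) = 1.355345; d = 1/u = 0.737820
p = (exp((r-q)*dt) - d) / (u - d) = 0.444935
Discount per step: exp(-r*dt) = 0.987578
Stock lattice S(k, i) with i counting down-moves:
  k=0: S(0,0) = 8.6800
  k=1: S(1,0) = 11.7644; S(1,1) = 6.4043
  k=2: S(2,0) = 15.9448; S(2,1) = 8.6800; S(2,2) = 4.7252
Terminal payoffs V(N, i) = max(S_T - K, 0):
  V(2,0) = 7.614810; V(2,1) = 0.350000; V(2,2) = 0.000000
Backward induction: V(k, i) = exp(-r*dt) * [p * V(k+1, i) + (1-p) * V(k+1, i+1)].
  V(1,0) = exp(-r*dt) * [p*7.614810 + (1-p)*0.350000] = 3.537870
  V(1,1) = exp(-r*dt) * [p*0.350000 + (1-p)*0.000000] = 0.153793
  V(0,0) = exp(-r*dt) * [p*3.537870 + (1-p)*0.153793] = 1.638874


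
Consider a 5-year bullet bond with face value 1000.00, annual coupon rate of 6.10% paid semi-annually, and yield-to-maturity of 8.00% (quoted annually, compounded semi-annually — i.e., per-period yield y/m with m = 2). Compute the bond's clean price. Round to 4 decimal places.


Coupon per period c = face * coupon_rate / m = 30.500000
Periods per year m = 2; per-period yield y/m = 0.040000
Number of cashflows N = 10
Cashflows (t years, CF_t, discount factor 1/(1+y/m)^(m*t), PV):
  t = 0.5000: CF_t = 30.500000, DF = 0.961538, PV = 29.326923
  t = 1.0000: CF_t = 30.500000, DF = 0.924556, PV = 28.198964
  t = 1.5000: CF_t = 30.500000, DF = 0.888996, PV = 27.114389
  t = 2.0000: CF_t = 30.500000, DF = 0.854804, PV = 26.071528
  t = 2.5000: CF_t = 30.500000, DF = 0.821927, PV = 25.068777
  t = 3.0000: CF_t = 30.500000, DF = 0.790315, PV = 24.104593
  t = 3.5000: CF_t = 30.500000, DF = 0.759918, PV = 23.177493
  t = 4.0000: CF_t = 30.500000, DF = 0.730690, PV = 22.286051
  t = 4.5000: CF_t = 30.500000, DF = 0.702587, PV = 21.428895
  t = 5.0000: CF_t = 1030.500000, DF = 0.675564, PV = 696.168876
Price P = sum_t PV_t = 922.946490

Answer: Price = 922.9465


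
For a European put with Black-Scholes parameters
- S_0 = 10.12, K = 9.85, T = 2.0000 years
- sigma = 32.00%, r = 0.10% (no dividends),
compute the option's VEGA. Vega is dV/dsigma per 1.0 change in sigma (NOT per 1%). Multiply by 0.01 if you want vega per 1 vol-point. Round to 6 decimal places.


Answer: Vega = 5.473774

Derivation:
d1 = 0.2904489909; d2 = -0.1620993491
phi(d1) = 0.3824647291; exp(-qT) = 1.0000000000; exp(-rT) = 0.9980019987
Vega = S * exp(-qT) * phi(d1) * sqrt(T) = 10.1200 * 1.0000000000 * 0.3824647291 * 1.4142135624 = 5.473774


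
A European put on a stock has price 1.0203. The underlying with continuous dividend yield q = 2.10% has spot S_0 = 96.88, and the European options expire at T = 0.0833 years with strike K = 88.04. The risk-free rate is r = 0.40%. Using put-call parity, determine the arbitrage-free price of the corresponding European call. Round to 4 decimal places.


Put-call parity: C - P = S_0 * exp(-qT) - K * exp(-rT).
S_0 * exp(-qT) = 96.8800 * 0.99825223 = 96.71067596
K * exp(-rT) = 88.0400 * 0.99966686 = 88.01066996
C = P + S*exp(-qT) - K*exp(-rT)
C = 1.0203 + 96.71067596 - 88.01066996 = 9.7203

Answer: Call price = 9.7203


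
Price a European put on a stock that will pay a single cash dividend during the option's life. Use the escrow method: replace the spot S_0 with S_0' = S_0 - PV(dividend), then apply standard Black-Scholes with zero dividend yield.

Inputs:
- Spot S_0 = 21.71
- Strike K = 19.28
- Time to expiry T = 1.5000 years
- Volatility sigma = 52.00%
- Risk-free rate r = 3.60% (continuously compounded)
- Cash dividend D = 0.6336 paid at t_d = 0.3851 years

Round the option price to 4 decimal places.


PV(D) = D * exp(-r * t_d) = 0.6336 * 0.98623206 = 0.62487663
S_0' = S_0 - PV(D) = 21.7100 - 0.62487663 = 21.08512337
d1 = (ln(S_0'/K) + (r + sigma^2/2)*T) / (sigma*sqrt(T)) = 0.54375445
d2 = d1 - sigma*sqrt(T) = -0.09311288
exp(-rT) = 0.94743211
N(-d1) = 0.29330523; N(-d2) = 0.53709306
P = K * exp(-rT) * N(-d2) - S_0' * N(-d1) = 19.2800 * 0.94743211 * 0.53709306 - 21.08512337 * 0.29330523 = 3.6264

Answer: Price = 3.6264


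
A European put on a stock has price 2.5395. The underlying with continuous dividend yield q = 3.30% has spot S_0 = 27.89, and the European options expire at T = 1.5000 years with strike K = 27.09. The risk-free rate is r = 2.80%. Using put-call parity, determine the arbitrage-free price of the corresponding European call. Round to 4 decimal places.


Answer: Call price = 3.1068

Derivation:
Put-call parity: C - P = S_0 * exp(-qT) - K * exp(-rT).
S_0 * exp(-qT) = 27.8900 * 0.95170516 = 26.54305686
K * exp(-rT) = 27.0900 * 0.95886978 = 25.97578236
C = P + S*exp(-qT) - K*exp(-rT)
C = 2.5395 + 26.54305686 - 25.97578236 = 3.1068


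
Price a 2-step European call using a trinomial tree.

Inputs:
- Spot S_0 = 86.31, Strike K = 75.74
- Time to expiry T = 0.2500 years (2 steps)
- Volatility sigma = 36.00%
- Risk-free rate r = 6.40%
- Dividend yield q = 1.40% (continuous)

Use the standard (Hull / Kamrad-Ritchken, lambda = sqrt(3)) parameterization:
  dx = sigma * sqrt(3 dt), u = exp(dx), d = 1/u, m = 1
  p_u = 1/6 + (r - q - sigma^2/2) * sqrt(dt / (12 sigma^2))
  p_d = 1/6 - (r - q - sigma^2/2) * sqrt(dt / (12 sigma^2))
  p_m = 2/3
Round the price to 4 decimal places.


Answer: Price = V(0,0) = 13.5095

Derivation:
dt = T/N = 0.125000; dx = sigma*sqrt(3*dt) = 0.220454
u = exp(dx) = 1.246643; d = 1/u = 0.802154
p_u = 0.162471, p_m = 0.666667, p_d = 0.170863
Discount per step: exp(-r*dt) = 0.992032
Stock lattice S(k, j) with j the centered position index:
  k=0: S(0,+0) = 86.3100
  k=1: S(1,-1) = 69.2340; S(1,+0) = 86.3100; S(1,+1) = 107.5977
  k=2: S(2,-2) = 55.5363; S(2,-1) = 69.2340; S(2,+0) = 86.3100; S(2,+1) = 107.5977; S(2,+2) = 134.1359
Terminal payoffs V(N, j) = max(S_T - K, 0):
  V(2,-2) = 0.000000; V(2,-1) = 0.000000; V(2,+0) = 10.570000; V(2,+1) = 31.857729; V(2,+2) = 58.395921
Backward induction: V(k, j) = exp(-r*dt) * [p_u * V(k+1, j+1) + p_m * V(k+1, j) + p_d * V(k+1, j-1)]
  V(1,-1) = exp(-r*dt) * [p_u*10.570000 + p_m*0.000000 + p_d*0.000000] = 1.703632
  V(1,+0) = exp(-r*dt) * [p_u*31.857729 + p_m*10.570000 + p_d*0.000000] = 12.125226
  V(1,+1) = exp(-r*dt) * [p_u*58.395921 + p_m*31.857729 + p_d*10.570000] = 32.272915
  V(0,+0) = exp(-r*dt) * [p_u*32.272915 + p_m*12.125226 + p_d*1.703632] = 13.509468


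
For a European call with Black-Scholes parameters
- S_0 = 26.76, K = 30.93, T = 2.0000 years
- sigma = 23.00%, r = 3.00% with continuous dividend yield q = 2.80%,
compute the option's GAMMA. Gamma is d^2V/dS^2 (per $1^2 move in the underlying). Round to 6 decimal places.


d1 = -0.2702941847; d2 = -0.5955633041
phi(d1) = 0.3846320922; exp(-qT) = 0.9455391359; exp(-rT) = 0.9417645336
Gamma = exp(-qT) * phi(d1) / (S * sigma * sqrt(T)) = 0.9455391359 * 0.3846320922 / (26.7600 * 0.2300 * 1.4142135624) = 0.041783

Answer: Gamma = 0.041783


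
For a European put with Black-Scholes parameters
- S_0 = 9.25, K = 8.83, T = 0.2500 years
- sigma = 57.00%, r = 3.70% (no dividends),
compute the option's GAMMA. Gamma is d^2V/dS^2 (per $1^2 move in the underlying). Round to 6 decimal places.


d1 = 0.3380036383; d2 = 0.0530036383
phi(d1) = 0.3767920772; exp(-qT) = 1.0000000000; exp(-rT) = 0.9907926496
Gamma = exp(-qT) * phi(d1) / (S * sigma * sqrt(T)) = 1.0000000000 * 0.3767920772 / (9.2500 * 0.5700 * 0.5000000000) = 0.142927

Answer: Gamma = 0.142927


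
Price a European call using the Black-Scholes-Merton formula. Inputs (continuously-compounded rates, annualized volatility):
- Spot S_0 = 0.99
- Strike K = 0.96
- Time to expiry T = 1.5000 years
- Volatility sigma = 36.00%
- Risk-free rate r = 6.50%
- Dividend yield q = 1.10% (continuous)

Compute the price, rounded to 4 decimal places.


d1 = (ln(S/K) + (r - q + 0.5*sigma^2) * T) / (sigma * sqrt(T)) = 0.47395735
d2 = d1 - sigma * sqrt(T) = 0.03304919
exp(-rT) = 0.90710234; exp(-qT) = 0.98363538
C = S_0 * exp(-qT) * N(d1) - K * exp(-rT) * N(d2)
N(d1) = 0.68223484; N(d2) = 0.51318232
C = 0.9900 * 0.98363538 * 0.68223484 - 0.9600 * 0.90710234 * 0.51318232 = 0.2175

Answer: Price = 0.2175


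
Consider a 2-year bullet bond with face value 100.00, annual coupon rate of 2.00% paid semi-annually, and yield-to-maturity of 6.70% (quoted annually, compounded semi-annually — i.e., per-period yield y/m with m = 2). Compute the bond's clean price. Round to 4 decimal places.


Coupon per period c = face * coupon_rate / m = 1.000000
Periods per year m = 2; per-period yield y/m = 0.033500
Number of cashflows N = 4
Cashflows (t years, CF_t, discount factor 1/(1+y/m)^(m*t), PV):
  t = 0.5000: CF_t = 1.000000, DF = 0.967586, PV = 0.967586
  t = 1.0000: CF_t = 1.000000, DF = 0.936222, PV = 0.936222
  t = 1.5000: CF_t = 1.000000, DF = 0.905876, PV = 0.905876
  t = 2.0000: CF_t = 101.000000, DF = 0.876512, PV = 88.527755
Price P = sum_t PV_t = 91.337439

Answer: Price = 91.3374


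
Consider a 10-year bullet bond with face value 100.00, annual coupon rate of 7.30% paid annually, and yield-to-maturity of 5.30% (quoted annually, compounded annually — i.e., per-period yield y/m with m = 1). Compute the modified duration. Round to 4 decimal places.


Coupon per period c = face * coupon_rate / m = 7.300000
Periods per year m = 1; per-period yield y/m = 0.053000
Number of cashflows N = 10
Cashflows (t years, CF_t, discount factor 1/(1+y/m)^(m*t), PV):
  t = 1.0000: CF_t = 7.300000, DF = 0.949668, PV = 6.932574
  t = 2.0000: CF_t = 7.300000, DF = 0.901869, PV = 6.583641
  t = 3.0000: CF_t = 7.300000, DF = 0.856475, PV = 6.252270
  t = 4.0000: CF_t = 7.300000, DF = 0.813367, PV = 5.937579
  t = 5.0000: CF_t = 7.300000, DF = 0.772428, PV = 5.638726
  t = 6.0000: CF_t = 7.300000, DF = 0.733550, PV = 5.354916
  t = 7.0000: CF_t = 7.300000, DF = 0.696629, PV = 5.085390
  t = 8.0000: CF_t = 7.300000, DF = 0.661566, PV = 4.829430
  t = 9.0000: CF_t = 7.300000, DF = 0.628268, PV = 4.586353
  t = 10.0000: CF_t = 107.300000, DF = 0.596645, PV = 64.020050
Price P = sum_t PV_t = 115.220929
First compute Macaulay numerator sum_t t * PV_t:
  t * PV_t at t = 1.0000: 6.932574
  t * PV_t at t = 2.0000: 13.167281
  t * PV_t at t = 3.0000: 18.756811
  t * PV_t at t = 4.0000: 23.750315
  t * PV_t at t = 5.0000: 28.193631
  t * PV_t at t = 6.0000: 32.129494
  t * PV_t at t = 7.0000: 35.597730
  t * PV_t at t = 8.0000: 38.635441
  t * PV_t at t = 9.0000: 41.277181
  t * PV_t at t = 10.0000: 640.200502
Macaulay duration D = 878.640959 / 115.220929 = 7.625706
Modified duration = D / (1 + y/m) = 7.625706 / (1 + 0.053000) = 7.241886

Answer: Modified duration = 7.2419


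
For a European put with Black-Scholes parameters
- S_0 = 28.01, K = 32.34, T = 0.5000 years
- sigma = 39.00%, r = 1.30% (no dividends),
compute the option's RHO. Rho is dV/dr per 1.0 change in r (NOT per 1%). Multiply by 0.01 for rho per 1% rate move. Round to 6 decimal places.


d1 = -0.3597841431; d2 = -0.6355557878
phi(d1) = 0.3739396538; exp(-qT) = 1.0000000000; exp(-rT) = 0.9935210793
N(-d2) = 0.7374670029
Rho = -K*T*exp(-rT)*N(-d2) = -32.3400 * 0.5000 * 0.9935210793 * 0.7374670029 = -11.847581

Answer: Rho = -11.847581


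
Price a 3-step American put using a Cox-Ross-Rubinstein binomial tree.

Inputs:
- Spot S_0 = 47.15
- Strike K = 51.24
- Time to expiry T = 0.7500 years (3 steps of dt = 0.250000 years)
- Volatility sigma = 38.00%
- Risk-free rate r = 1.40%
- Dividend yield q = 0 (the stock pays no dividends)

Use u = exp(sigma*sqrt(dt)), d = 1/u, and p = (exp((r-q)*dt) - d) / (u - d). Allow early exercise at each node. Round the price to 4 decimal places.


dt = T/N = 0.250000
u = exp(sigma*sqrt(dt)) = 1.209250; d = 1/u = 0.826959
p = (exp((r-q)*dt) - d) / (u - d) = 0.461814
Discount per step: exp(-r*dt) = 0.996506
Stock lattice S(k, i) with i counting down-moves:
  k=0: S(0,0) = 47.1500
  k=1: S(1,0) = 57.0161; S(1,1) = 38.9911
  k=2: S(2,0) = 68.9467; S(2,1) = 47.1500; S(2,2) = 32.2441
  k=3: S(3,0) = 83.3738; S(3,1) = 57.0161; S(3,2) = 38.9911; S(3,3) = 26.6645
Terminal payoffs V(N, i) = max(K - S_T, 0):
  V(3,0) = 0.000000; V(3,1) = 0.000000; V(3,2) = 12.248877; V(3,3) = 24.575476
Backward induction: V(k, i) = exp(-r*dt) * [p * V(k+1, i) + (1-p) * V(k+1, i+1)]; then take max(V_cont, immediate exercise) for American.
  V(2,0) = exp(-r*dt) * [p*0.000000 + (1-p)*0.000000] = 0.000000; exercise = 0.000000; V(2,0) = max -> 0.000000
  V(2,1) = exp(-r*dt) * [p*0.000000 + (1-p)*12.248877] = 6.569145; exercise = 4.090000; V(2,1) = max -> 6.569145
  V(2,2) = exp(-r*dt) * [p*12.248877 + (1-p)*24.575476] = 18.816908; exercise = 18.995935; V(2,2) = max -> 18.995935
  V(1,0) = exp(-r*dt) * [p*0.000000 + (1-p)*6.569145] = 3.523071; exercise = 0.000000; V(1,0) = max -> 3.523071
  V(1,1) = exp(-r*dt) * [p*6.569145 + (1-p)*18.995935] = 13.210753; exercise = 12.248877; V(1,1) = max -> 13.210753
  V(0,0) = exp(-r*dt) * [p*3.523071 + (1-p)*13.210753] = 8.706323; exercise = 4.090000; V(0,0) = max -> 8.706323

Answer: Price = V(0,0) = 8.7063


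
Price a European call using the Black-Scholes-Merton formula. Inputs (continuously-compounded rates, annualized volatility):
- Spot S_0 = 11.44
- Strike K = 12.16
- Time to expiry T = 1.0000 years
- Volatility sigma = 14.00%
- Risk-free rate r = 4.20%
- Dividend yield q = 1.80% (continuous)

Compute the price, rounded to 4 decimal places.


Answer: Price = 0.4491

Derivation:
d1 = (ln(S/K) + (r - q + 0.5*sigma^2) * T) / (sigma * sqrt(T)) = -0.19454208
d2 = d1 - sigma * sqrt(T) = -0.33454208
exp(-rT) = 0.95886978; exp(-qT) = 0.98216103
C = S_0 * exp(-qT) * N(d1) - K * exp(-rT) * N(d2)
N(d1) = 0.42287573; N(d2) = 0.36898527
C = 11.4400 * 0.98216103 * 0.42287573 - 12.1600 * 0.95886978 * 0.36898527 = 0.4491


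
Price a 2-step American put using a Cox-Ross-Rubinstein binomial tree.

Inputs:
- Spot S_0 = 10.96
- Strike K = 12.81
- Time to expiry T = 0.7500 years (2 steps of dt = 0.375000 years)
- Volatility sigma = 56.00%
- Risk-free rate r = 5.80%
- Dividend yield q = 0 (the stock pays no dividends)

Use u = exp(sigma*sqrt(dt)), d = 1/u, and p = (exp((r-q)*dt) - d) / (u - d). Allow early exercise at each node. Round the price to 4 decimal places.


Answer: Price = V(0,0) = 3.1627

Derivation:
dt = T/N = 0.375000
u = exp(sigma*sqrt(dt)) = 1.409068; d = 1/u = 0.709689
p = (exp((r-q)*dt) - d) / (u - d) = 0.446538
Discount per step: exp(-r*dt) = 0.978485
Stock lattice S(k, i) with i counting down-moves:
  k=0: S(0,0) = 10.9600
  k=1: S(1,0) = 15.4434; S(1,1) = 7.7782
  k=2: S(2,0) = 21.7608; S(2,1) = 10.9600; S(2,2) = 5.5201
Terminal payoffs V(N, i) = max(K - S_T, 0):
  V(2,0) = 0.000000; V(2,1) = 1.850000; V(2,2) = 7.289905
Backward induction: V(k, i) = exp(-r*dt) * [p * V(k+1, i) + (1-p) * V(k+1, i+1)]; then take max(V_cont, immediate exercise) for American.
  V(1,0) = exp(-r*dt) * [p*0.000000 + (1-p)*1.850000] = 1.001875; exercise = 0.000000; V(1,0) = max -> 1.001875
  V(1,1) = exp(-r*dt) * [p*1.850000 + (1-p)*7.289905] = 4.756200; exercise = 5.031810; V(1,1) = max -> 5.031810
  V(0,0) = exp(-r*dt) * [p*1.001875 + (1-p)*5.031810] = 3.162748; exercise = 1.850000; V(0,0) = max -> 3.162748


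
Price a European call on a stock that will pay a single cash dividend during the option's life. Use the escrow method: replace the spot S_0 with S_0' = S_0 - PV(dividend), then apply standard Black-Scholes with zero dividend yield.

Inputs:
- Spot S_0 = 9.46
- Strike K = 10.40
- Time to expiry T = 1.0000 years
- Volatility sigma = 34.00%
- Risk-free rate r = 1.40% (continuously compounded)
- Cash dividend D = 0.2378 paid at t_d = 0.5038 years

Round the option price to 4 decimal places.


PV(D) = D * exp(-r * t_d) = 0.2378 * 0.99297162 = 0.23612865
S_0' = S_0 - PV(D) = 9.4600 - 0.23612865 = 9.22387135
d1 = (ln(S_0'/K) + (r + sigma^2/2)*T) / (sigma*sqrt(T)) = -0.14179697
d2 = d1 - sigma*sqrt(T) = -0.48179697
exp(-rT) = 0.98609754
N(d1) = 0.44362019; N(d2) = 0.31497509
C = S_0' * N(d1) - K * exp(-rT) * N(d2) = 9.22387135 * 0.44362019 - 10.4000 * 0.98609754 * 0.31497509 = 0.8617

Answer: Price = 0.8617


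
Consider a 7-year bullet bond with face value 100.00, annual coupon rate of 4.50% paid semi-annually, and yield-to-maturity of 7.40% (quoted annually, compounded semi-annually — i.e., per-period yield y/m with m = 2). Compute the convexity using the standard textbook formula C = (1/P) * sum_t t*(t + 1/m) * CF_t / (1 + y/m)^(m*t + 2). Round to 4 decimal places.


Coupon per period c = face * coupon_rate / m = 2.250000
Periods per year m = 2; per-period yield y/m = 0.037000
Number of cashflows N = 14
Cashflows (t years, CF_t, discount factor 1/(1+y/m)^(m*t), PV):
  t = 0.5000: CF_t = 2.250000, DF = 0.964320, PV = 2.169720
  t = 1.0000: CF_t = 2.250000, DF = 0.929913, PV = 2.092305
  t = 1.5000: CF_t = 2.250000, DF = 0.896734, PV = 2.017652
  t = 2.0000: CF_t = 2.250000, DF = 0.864739, PV = 1.945662
  t = 2.5000: CF_t = 2.250000, DF = 0.833885, PV = 1.876241
  t = 3.0000: CF_t = 2.250000, DF = 0.804132, PV = 1.809297
  t = 3.5000: CF_t = 2.250000, DF = 0.775441, PV = 1.744742
  t = 4.0000: CF_t = 2.250000, DF = 0.747773, PV = 1.682490
  t = 4.5000: CF_t = 2.250000, DF = 0.721093, PV = 1.622459
  t = 5.0000: CF_t = 2.250000, DF = 0.695364, PV = 1.564570
  t = 5.5000: CF_t = 2.250000, DF = 0.670554, PV = 1.508746
  t = 6.0000: CF_t = 2.250000, DF = 0.646629, PV = 1.454914
  t = 6.5000: CF_t = 2.250000, DF = 0.623557, PV = 1.403003
  t = 7.0000: CF_t = 102.250000, DF = 0.601309, PV = 61.483804
Price P = sum_t PV_t = 84.375607
Convexity numerator sum_t t*(t + 1/m) * CF_t / (1+y/m)^(m*t + 2):
  t = 0.5000: term = 1.008826
  t = 1.0000: term = 2.918494
  t = 1.5000: term = 5.628724
  t = 2.0000: term = 9.046487
  t = 2.5000: term = 13.085565
  t = 3.0000: term = 17.666144
  t = 3.5000: term = 22.714425
  t = 4.0000: term = 28.162257
  t = 4.5000: term = 33.946790
  t = 5.0000: term = 40.010146
  t = 5.5000: term = 46.299108
  t = 6.0000: term = 52.764829
  t = 6.5000: term = 59.362553
  t = 7.0000: term = 3001.667050
Convexity = (1/P) * sum = 3334.281399 / 84.375607 = 39.517125

Answer: Convexity = 39.5171


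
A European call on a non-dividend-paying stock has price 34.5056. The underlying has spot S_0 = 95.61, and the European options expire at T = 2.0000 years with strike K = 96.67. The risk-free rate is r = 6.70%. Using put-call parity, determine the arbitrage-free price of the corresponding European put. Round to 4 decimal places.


Put-call parity: C - P = S_0 * exp(-qT) - K * exp(-rT).
S_0 * exp(-qT) = 95.6100 * 1.00000000 = 95.61000000
K * exp(-rT) = 96.6700 * 0.87459006 = 84.54662155
P = C - S*exp(-qT) + K*exp(-rT)
P = 34.5056 - 95.61000000 + 84.54662155 = 23.4422

Answer: Put price = 23.4422


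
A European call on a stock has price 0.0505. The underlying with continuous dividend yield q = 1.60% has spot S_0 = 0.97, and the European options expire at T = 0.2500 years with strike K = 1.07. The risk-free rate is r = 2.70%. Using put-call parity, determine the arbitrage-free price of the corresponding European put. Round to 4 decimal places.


Put-call parity: C - P = S_0 * exp(-qT) - K * exp(-rT).
S_0 * exp(-qT) = 0.9700 * 0.99600799 = 0.96612775
K * exp(-rT) = 1.0700 * 0.99327273 = 1.06280182
P = C - S*exp(-qT) + K*exp(-rT)
P = 0.0505 - 0.96612775 + 1.06280182 = 0.1472

Answer: Put price = 0.1472


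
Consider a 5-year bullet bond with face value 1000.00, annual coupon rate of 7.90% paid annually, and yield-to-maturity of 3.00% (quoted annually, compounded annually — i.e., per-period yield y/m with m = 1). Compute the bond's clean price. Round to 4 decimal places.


Coupon per period c = face * coupon_rate / m = 79.000000
Periods per year m = 1; per-period yield y/m = 0.030000
Number of cashflows N = 5
Cashflows (t years, CF_t, discount factor 1/(1+y/m)^(m*t), PV):
  t = 1.0000: CF_t = 79.000000, DF = 0.970874, PV = 76.699029
  t = 2.0000: CF_t = 79.000000, DF = 0.942596, PV = 74.465077
  t = 3.0000: CF_t = 79.000000, DF = 0.915142, PV = 72.296191
  t = 4.0000: CF_t = 79.000000, DF = 0.888487, PV = 70.190477
  t = 5.0000: CF_t = 1079.000000, DF = 0.862609, PV = 930.754878
Price P = sum_t PV_t = 1224.405652

Answer: Price = 1224.4057


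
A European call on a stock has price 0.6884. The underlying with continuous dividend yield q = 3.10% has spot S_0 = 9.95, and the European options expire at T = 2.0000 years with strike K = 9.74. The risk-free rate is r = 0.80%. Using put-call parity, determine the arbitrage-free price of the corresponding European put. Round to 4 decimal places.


Answer: Put price = 0.9220

Derivation:
Put-call parity: C - P = S_0 * exp(-qT) - K * exp(-rT).
S_0 * exp(-qT) = 9.9500 * 0.93988289 = 9.35183472
K * exp(-rT) = 9.7400 * 0.98412732 = 9.58540010
P = C - S*exp(-qT) + K*exp(-rT)
P = 0.6884 - 9.35183472 + 9.58540010 = 0.9220


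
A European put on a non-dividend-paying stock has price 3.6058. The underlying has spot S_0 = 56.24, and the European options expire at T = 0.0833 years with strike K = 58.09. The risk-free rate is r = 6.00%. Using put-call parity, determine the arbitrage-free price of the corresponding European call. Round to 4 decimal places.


Put-call parity: C - P = S_0 * exp(-qT) - K * exp(-rT).
S_0 * exp(-qT) = 56.2400 * 1.00000000 = 56.24000000
K * exp(-rT) = 58.0900 * 0.99501447 = 57.80039052
C = P + S*exp(-qT) - K*exp(-rT)
C = 3.6058 + 56.24000000 - 57.80039052 = 2.0454

Answer: Call price = 2.0454


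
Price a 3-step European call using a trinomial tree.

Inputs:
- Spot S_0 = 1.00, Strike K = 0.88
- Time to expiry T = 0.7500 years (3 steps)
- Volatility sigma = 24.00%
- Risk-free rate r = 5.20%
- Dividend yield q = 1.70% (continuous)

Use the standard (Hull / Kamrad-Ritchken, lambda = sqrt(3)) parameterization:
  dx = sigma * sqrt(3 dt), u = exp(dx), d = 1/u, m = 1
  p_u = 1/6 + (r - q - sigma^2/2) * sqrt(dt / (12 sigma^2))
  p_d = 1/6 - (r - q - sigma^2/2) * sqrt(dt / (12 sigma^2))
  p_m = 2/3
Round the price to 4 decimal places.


dt = T/N = 0.250000; dx = sigma*sqrt(3*dt) = 0.207846
u = exp(dx) = 1.231024; d = 1/u = 0.812332
p_u = 0.170395, p_m = 0.666667, p_d = 0.162938
Discount per step: exp(-r*dt) = 0.987084
Stock lattice S(k, j) with j the centered position index:
  k=0: S(0,+0) = 1.0000
  k=1: S(1,-1) = 0.8123; S(1,+0) = 1.0000; S(1,+1) = 1.2310
  k=2: S(2,-2) = 0.6599; S(2,-1) = 0.8123; S(2,+0) = 1.0000; S(2,+1) = 1.2310; S(2,+2) = 1.5154
  k=3: S(3,-3) = 0.5360; S(3,-2) = 0.6599; S(3,-1) = 0.8123; S(3,+0) = 1.0000; S(3,+1) = 1.2310; S(3,+2) = 1.5154; S(3,+3) = 1.8655
Terminal payoffs V(N, j) = max(S_T - K, 0):
  V(3,-3) = 0.000000; V(3,-2) = 0.000000; V(3,-1) = 0.000000; V(3,+0) = 0.120000; V(3,+1) = 0.351024; V(3,+2) = 0.635419; V(3,+3) = 0.985517
Backward induction: V(k, j) = exp(-r*dt) * [p_u * V(k+1, j+1) + p_m * V(k+1, j) + p_d * V(k+1, j-1)]
  V(2,-2) = exp(-r*dt) * [p_u*0.000000 + p_m*0.000000 + p_d*0.000000] = 0.000000
  V(2,-1) = exp(-r*dt) * [p_u*0.120000 + p_m*0.000000 + p_d*0.000000] = 0.020183
  V(2,+0) = exp(-r*dt) * [p_u*0.351024 + p_m*0.120000 + p_d*0.000000] = 0.138007
  V(2,+1) = exp(-r*dt) * [p_u*0.635419 + p_m*0.351024 + p_d*0.120000] = 0.357167
  V(2,+2) = exp(-r*dt) * [p_u*0.985517 + p_m*0.635419 + p_d*0.351024] = 0.640357
  V(1,-1) = exp(-r*dt) * [p_u*0.138007 + p_m*0.020183 + p_d*0.000000] = 0.036494
  V(1,+0) = exp(-r*dt) * [p_u*0.357167 + p_m*0.138007 + p_d*0.020183] = 0.154136
  V(1,+1) = exp(-r*dt) * [p_u*0.640357 + p_m*0.357167 + p_d*0.138007] = 0.364937
  V(0,+0) = exp(-r*dt) * [p_u*0.364937 + p_m*0.154136 + p_d*0.036494] = 0.168680

Answer: Price = V(0,0) = 0.1687
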